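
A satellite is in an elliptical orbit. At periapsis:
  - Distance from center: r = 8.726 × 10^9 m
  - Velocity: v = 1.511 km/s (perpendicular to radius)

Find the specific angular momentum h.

Convert to SI: v = 1.511 km/s = 1511 m/s.
With v perpendicular to r, h = r · v.
h = 8.726e+09 · 1511 m²/s ≈ 1.318e+13 m²/s.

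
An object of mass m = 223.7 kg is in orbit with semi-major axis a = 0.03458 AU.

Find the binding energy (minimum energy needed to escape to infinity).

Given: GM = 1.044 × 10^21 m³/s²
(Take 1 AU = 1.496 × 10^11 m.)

Convert to SI: a = 0.03458 AU = 5.17317e+09 m.
Total orbital energy is E = −GMm/(2a); binding energy is E_bind = −E = GMm/(2a).
E_bind = 1.044e+21 · 223.7 / (2 · 5.17317e+09) J ≈ 2.257e+13 J = 22.57 TJ.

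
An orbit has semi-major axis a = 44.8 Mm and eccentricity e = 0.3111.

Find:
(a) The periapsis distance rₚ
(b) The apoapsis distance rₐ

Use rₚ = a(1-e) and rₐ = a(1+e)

Convert to SI: a = 44.8 Mm = 4.48e+07 m.
(a) rₚ = a(1 − e) = 4.48e+07 · (1 − 0.3111) = 4.48e+07 · 0.6889 ≈ 3.086e+07 m = 30.86 Mm.
(b) rₐ = a(1 + e) = 4.48e+07 · (1 + 0.3111) = 4.48e+07 · 1.3111 ≈ 5.874e+07 m = 58.74 Mm.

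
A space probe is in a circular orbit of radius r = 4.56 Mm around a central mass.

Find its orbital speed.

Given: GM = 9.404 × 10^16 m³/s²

Convert to SI: r = 4.56 Mm = 4.56e+06 m.
For a circular orbit, gravity supplies the centripetal force, so v = √(GM / r).
v = √(9.404e+16 / 4.56e+06) m/s ≈ 1.436e+05 m/s = 143.6 km/s.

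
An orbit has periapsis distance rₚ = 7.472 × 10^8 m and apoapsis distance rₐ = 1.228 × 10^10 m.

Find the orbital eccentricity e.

e = (rₐ − rₚ) / (rₐ + rₚ).
e = (1.228e+10 − 7.472e+08) / (1.228e+10 + 7.472e+08) = 1.15328e+10 / 1.30272e+10 ≈ 0.8853.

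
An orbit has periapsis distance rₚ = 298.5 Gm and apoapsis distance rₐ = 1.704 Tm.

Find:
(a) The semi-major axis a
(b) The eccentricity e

Convert to SI: rₚ = 298.5 Gm = 2.985e+11 m; rₐ = 1.704 Tm = 1.704e+12 m.
(a) a = (rₚ + rₐ) / 2 = (2.985e+11 + 1.704e+12) / 2 ≈ 1.001e+12 m = 1.001 Tm.
(b) e = (rₐ − rₚ) / (rₐ + rₚ) = (1.704e+12 − 2.985e+11) / (1.704e+12 + 2.985e+11) ≈ 0.7019.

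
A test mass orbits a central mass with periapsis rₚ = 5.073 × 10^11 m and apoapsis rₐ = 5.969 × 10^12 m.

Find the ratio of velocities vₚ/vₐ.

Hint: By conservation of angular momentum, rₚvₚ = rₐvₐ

Conservation of angular momentum gives rₚvₚ = rₐvₐ, so vₚ/vₐ = rₐ/rₚ.
vₚ/vₐ = 5.969e+12 / 5.073e+11 ≈ 11.77.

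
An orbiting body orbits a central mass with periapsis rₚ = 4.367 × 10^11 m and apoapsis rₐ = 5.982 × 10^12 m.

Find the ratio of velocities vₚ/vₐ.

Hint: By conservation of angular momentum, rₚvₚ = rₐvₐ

Conservation of angular momentum gives rₚvₚ = rₐvₐ, so vₚ/vₐ = rₐ/rₚ.
vₚ/vₐ = 5.982e+12 / 4.367e+11 ≈ 13.7.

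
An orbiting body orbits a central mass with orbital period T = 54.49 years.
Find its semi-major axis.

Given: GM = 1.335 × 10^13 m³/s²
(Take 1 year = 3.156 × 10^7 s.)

Convert to SI: T = 54.49 years = 1.7197e+09 s.
Invert Kepler's third law: a = (GM · T² / (4π²))^(1/3).
Substituting T = 1.7197e+09 s and GM = 1.335e+13 m³/s²:
a = (1.335e+13 · (1.7197e+09)² / (4π²))^(1/3) m
a ≈ 1e+10 m = 10 Gm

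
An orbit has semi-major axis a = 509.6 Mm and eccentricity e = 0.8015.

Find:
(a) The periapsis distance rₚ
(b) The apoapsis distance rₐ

Convert to SI: a = 509.6 Mm = 5.096e+08 m.
(a) rₚ = a(1 − e) = 5.096e+08 · (1 − 0.8015) = 5.096e+08 · 0.1985 ≈ 1.012e+08 m = 101.2 Mm.
(b) rₐ = a(1 + e) = 5.096e+08 · (1 + 0.8015) = 5.096e+08 · 1.8015 ≈ 9.18e+08 m = 918 Mm.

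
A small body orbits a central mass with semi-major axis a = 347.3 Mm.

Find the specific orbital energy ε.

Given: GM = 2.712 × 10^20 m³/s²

Convert to SI: a = 347.3 Mm = 3.473e+08 m.
ε = −GM / (2a).
ε = −2.712e+20 / (2 · 3.473e+08) J/kg ≈ -3.904e+11 J/kg = -390.4 GJ/kg.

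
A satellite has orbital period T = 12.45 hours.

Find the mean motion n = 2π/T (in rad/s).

Convert to SI: T = 12.45 hours = 44820 s.
n = 2π / T.
n = 2π / 44820 s ≈ 0.0001402 rad/s.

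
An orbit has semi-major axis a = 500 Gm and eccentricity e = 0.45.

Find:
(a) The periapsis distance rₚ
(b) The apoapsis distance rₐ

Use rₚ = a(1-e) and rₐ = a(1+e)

Convert to SI: a = 500 Gm = 5e+11 m.
(a) rₚ = a(1 − e) = 5e+11 · (1 − 0.45) = 5e+11 · 0.55 ≈ 2.75e+11 m = 275 Gm.
(b) rₐ = a(1 + e) = 5e+11 · (1 + 0.45) = 5e+11 · 1.45 ≈ 7.25e+11 m = 725 Gm.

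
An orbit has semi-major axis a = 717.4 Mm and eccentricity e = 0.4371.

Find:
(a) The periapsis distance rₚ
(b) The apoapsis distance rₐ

Convert to SI: a = 717.4 Mm = 7.174e+08 m.
(a) rₚ = a(1 − e) = 7.174e+08 · (1 − 0.4371) = 7.174e+08 · 0.5629 ≈ 4.038e+08 m = 403.8 Mm.
(b) rₐ = a(1 + e) = 7.174e+08 · (1 + 0.4371) = 7.174e+08 · 1.4371 ≈ 1.031e+09 m = 1.031 Gm.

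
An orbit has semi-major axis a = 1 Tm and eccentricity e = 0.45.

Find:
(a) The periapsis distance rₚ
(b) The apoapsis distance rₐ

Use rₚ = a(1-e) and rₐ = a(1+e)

Convert to SI: a = 1 Tm = 1e+12 m.
(a) rₚ = a(1 − e) = 1e+12 · (1 − 0.45) = 1e+12 · 0.55 ≈ 5.5e+11 m = 550 Gm.
(b) rₐ = a(1 + e) = 1e+12 · (1 + 0.45) = 1e+12 · 1.45 ≈ 1.45e+12 m = 1.45 Tm.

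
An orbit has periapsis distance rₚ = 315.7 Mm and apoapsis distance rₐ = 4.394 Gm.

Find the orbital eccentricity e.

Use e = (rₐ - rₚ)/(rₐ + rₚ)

Convert to SI: rₚ = 315.7 Mm = 3.157e+08 m; rₐ = 4.394 Gm = 4.394e+09 m.
e = (rₐ − rₚ) / (rₐ + rₚ).
e = (4.394e+09 − 3.157e+08) / (4.394e+09 + 3.157e+08) = 4.0783e+09 / 4.7097e+09 ≈ 0.8659.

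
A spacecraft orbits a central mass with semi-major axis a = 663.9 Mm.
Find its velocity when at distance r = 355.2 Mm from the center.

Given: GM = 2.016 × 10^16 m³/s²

Convert to SI: a = 663.9 Mm = 6.639e+08 m; r = 355.2 Mm = 3.552e+08 m.
Vis-viva: v = √(GM · (2/r − 1/a)).
2/r − 1/a = 2/3.552e+08 − 1/6.639e+08 = 4.12438e-09 m⁻¹.
v = √(2.016e+16 · 4.12438e-09) m/s ≈ 9119 m/s = 9.119 km/s.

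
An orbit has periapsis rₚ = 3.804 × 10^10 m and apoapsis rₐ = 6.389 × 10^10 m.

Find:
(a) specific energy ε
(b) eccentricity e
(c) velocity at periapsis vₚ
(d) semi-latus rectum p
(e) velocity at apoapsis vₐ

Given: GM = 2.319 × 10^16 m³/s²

(a) With a = (rₚ + rₐ)/2 = 5.0965e+10 m, ε = −GM/(2a) = −2.319e+16/(2 · 5.0965e+10) J/kg ≈ -2.275e+05 J/kg
(b) e = (rₐ − rₚ)/(rₐ + rₚ) = (6.389e+10 − 3.804e+10)/(6.389e+10 + 3.804e+10) ≈ 0.2536
(c) With a = (rₚ + rₐ)/2 = 5.0965e+10 m, vₚ = √(GM (2/rₚ − 1/a)) = √(2.319e+16 · (2/3.804e+10 − 1/5.0965e+10)) m/s ≈ 874.2 m/s
(d) From a = (rₚ + rₐ)/2 = 5.0965e+10 m and e = (rₐ − rₚ)/(rₐ + rₚ) = 0.253605, p = a(1 − e²) = 5.0965e+10 · (1 − (0.253605)²) ≈ 4.769e+10 m
(e) With a = (rₚ + rₐ)/2 = 5.0965e+10 m, vₐ = √(GM (2/rₐ − 1/a)) = √(2.319e+16 · (2/6.389e+10 − 1/5.0965e+10)) m/s ≈ 520.5 m/s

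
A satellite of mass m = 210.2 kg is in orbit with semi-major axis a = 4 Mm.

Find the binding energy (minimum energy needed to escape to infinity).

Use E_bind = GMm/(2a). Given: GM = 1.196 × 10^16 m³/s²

Convert to SI: a = 4 Mm = 4e+06 m.
Total orbital energy is E = −GMm/(2a); binding energy is E_bind = −E = GMm/(2a).
E_bind = 1.196e+16 · 210.2 / (2 · 4e+06) J ≈ 3.142e+11 J = 314.2 GJ.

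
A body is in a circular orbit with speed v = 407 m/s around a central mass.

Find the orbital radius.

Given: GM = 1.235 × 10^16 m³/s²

For a circular orbit, v² = GM / r, so r = GM / v².
r = 1.235e+16 / (407)² m ≈ 7.456e+10 m = 7.456 × 10^10 m.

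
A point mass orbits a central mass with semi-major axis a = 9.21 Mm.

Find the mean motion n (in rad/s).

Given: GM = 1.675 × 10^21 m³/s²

Convert to SI: a = 9.21 Mm = 9.21e+06 m.
n = √(GM / a³).
n = √(1.675e+21 / (9.21e+06)³) rad/s ≈ 1.464 rad/s.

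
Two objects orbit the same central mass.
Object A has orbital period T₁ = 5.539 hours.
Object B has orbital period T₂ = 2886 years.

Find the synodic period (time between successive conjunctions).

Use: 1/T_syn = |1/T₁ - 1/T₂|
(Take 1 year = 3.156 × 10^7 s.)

Convert to SI: T₁ = 5.539 hours = 19940.4 s; T₂ = 2886 years = 9.10822e+10 s.
T_syn = |T₁ · T₂ / (T₁ − T₂)|.
T_syn = |19940.4 · 9.10822e+10 / (19940.4 − 9.10822e+10)| s ≈ 1.994e+04 s = 5.539 hours.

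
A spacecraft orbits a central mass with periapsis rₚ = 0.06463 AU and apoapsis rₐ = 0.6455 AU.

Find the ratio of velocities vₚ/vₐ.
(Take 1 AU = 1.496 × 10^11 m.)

Convert to SI: rₚ = 0.06463 AU = 9.66865e+09 m; rₐ = 0.6455 AU = 9.65668e+10 m.
Conservation of angular momentum gives rₚvₚ = rₐvₐ, so vₚ/vₐ = rₐ/rₚ.
vₚ/vₐ = 9.65668e+10 / 9.66865e+09 ≈ 9.988.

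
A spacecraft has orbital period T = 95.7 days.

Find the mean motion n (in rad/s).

Convert to SI: T = 95.7 days = 8.26848e+06 s.
n = 2π / T.
n = 2π / 8.26848e+06 s ≈ 7.599e-07 rad/s.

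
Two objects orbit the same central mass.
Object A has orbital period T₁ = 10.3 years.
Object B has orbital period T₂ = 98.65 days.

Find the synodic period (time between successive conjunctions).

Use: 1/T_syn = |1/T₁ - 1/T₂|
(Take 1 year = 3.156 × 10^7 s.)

Convert to SI: T₁ = 10.3 years = 3.25068e+08 s; T₂ = 98.65 days = 8.52336e+06 s.
T_syn = |T₁ · T₂ / (T₁ − T₂)|.
T_syn = |3.25068e+08 · 8.52336e+06 / (3.25068e+08 − 8.52336e+06)| s ≈ 8.753e+06 s = 101.3 days.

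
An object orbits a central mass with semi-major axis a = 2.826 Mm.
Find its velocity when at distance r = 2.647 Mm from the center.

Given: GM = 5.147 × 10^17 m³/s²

Convert to SI: a = 2.826 Mm = 2.826e+06 m; r = 2.647 Mm = 2.647e+06 m.
Vis-viva: v = √(GM · (2/r − 1/a)).
2/r − 1/a = 2/2.647e+06 − 1/2.826e+06 = 4.01715e-07 m⁻¹.
v = √(5.147e+17 · 4.01715e-07) m/s ≈ 4.547e+05 m/s = 454.7 km/s.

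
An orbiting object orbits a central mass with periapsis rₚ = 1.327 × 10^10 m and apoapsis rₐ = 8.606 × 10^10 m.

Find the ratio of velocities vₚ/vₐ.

Conservation of angular momentum gives rₚvₚ = rₐvₐ, so vₚ/vₐ = rₐ/rₚ.
vₚ/vₐ = 8.606e+10 / 1.327e+10 ≈ 6.485.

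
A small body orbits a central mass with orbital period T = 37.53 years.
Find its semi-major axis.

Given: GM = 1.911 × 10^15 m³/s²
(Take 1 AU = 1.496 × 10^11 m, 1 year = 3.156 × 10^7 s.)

Convert to SI: T = 37.53 years = 1.18445e+09 s.
Invert Kepler's third law: a = (GM · T² / (4π²))^(1/3).
Substituting T = 1.18445e+09 s and GM = 1.911e+15 m³/s²:
a = (1.911e+15 · (1.18445e+09)² / (4π²))^(1/3) m
a ≈ 4.08e+10 m = 0.2727 AU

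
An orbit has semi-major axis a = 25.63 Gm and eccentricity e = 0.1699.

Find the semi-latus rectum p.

Convert to SI: a = 25.63 Gm = 2.563e+10 m.
p = a (1 − e²).
p = 2.563e+10 · (1 − (0.1699)²) = 2.563e+10 · 0.971134 ≈ 2.489e+10 m = 24.89 Gm.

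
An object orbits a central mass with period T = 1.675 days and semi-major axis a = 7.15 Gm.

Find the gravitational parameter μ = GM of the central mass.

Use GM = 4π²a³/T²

Convert to SI: T = 1.675 days = 144720 s; a = 7.15 Gm = 7.15e+09 m.
GM = 4π² · a³ / T².
GM = 4π² · (7.15e+09)³ / (144720)² m³/s² ≈ 6.89e+20 m³/s² = 6.89 × 10^20 m³/s².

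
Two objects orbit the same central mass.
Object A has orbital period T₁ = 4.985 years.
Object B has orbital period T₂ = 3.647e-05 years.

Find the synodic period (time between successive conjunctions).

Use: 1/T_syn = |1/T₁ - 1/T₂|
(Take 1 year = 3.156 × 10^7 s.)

Convert to SI: T₁ = 4.985 years = 1.57327e+08 s; T₂ = 3.647e-05 years = 1150.99 s.
T_syn = |T₁ · T₂ / (T₁ − T₂)|.
T_syn = |1.57327e+08 · 1150.99 / (1.57327e+08 − 1150.99)| s ≈ 1151 s = 3.647e-05 years.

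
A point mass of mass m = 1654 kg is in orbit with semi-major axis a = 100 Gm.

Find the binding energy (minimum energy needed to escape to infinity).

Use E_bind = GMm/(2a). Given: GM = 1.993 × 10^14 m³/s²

Convert to SI: a = 100 Gm = 1e+11 m.
Total orbital energy is E = −GMm/(2a); binding energy is E_bind = −E = GMm/(2a).
E_bind = 1.993e+14 · 1654 / (2 · 1e+11) J ≈ 1.648e+06 J = 1.648 MJ.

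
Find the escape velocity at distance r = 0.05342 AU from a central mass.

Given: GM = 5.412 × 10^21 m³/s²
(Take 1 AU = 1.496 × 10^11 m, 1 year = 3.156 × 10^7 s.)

Convert to SI: r = 0.05342 AU = 7.99163e+09 m.
Escape velocity comes from setting total energy to zero: ½v² − GM/r = 0 ⇒ v_esc = √(2GM / r).
v_esc = √(2 · 5.412e+21 / 7.99163e+09) m/s ≈ 1.164e+06 m/s = 245.5 AU/year.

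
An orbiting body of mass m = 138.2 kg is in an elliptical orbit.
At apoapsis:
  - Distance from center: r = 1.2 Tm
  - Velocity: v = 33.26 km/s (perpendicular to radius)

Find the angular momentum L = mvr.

Convert to SI: r = 1.2 Tm = 1.2e+12 m; v = 33.26 km/s = 33260 m/s.
Since v is perpendicular to r, L = m · v · r.
L = 138.2 · 33260 · 1.2e+12 kg·m²/s ≈ 5.516e+18 kg·m²/s.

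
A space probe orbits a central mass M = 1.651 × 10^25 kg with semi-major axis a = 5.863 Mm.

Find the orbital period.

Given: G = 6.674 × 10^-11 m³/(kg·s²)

Convert to SI: a = 5.863 Mm = 5.863e+06 m.
GM = G · M = 6.674e-11 · 1.651e+25 = 1.10188e+15 m³/s².
Kepler's third law: T = 2π √(a³ / GM).
Substituting a = 5.863e+06 m and GM = 1.10188e+15 m³/s²:
T = 2π √((5.863e+06)³ / 1.10188e+15) s
T ≈ 2687 s = 44.79 minutes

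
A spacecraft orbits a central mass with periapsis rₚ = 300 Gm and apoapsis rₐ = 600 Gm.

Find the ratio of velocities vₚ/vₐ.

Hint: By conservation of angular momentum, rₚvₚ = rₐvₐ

Convert to SI: rₚ = 300 Gm = 3e+11 m; rₐ = 600 Gm = 6e+11 m.
Conservation of angular momentum gives rₚvₚ = rₐvₐ, so vₚ/vₐ = rₐ/rₚ.
vₚ/vₐ = 6e+11 / 3e+11 ≈ 2.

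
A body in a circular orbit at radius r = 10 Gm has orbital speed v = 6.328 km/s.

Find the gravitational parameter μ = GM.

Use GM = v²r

Convert to SI: r = 10 Gm = 1e+10 m; v = 6.328 km/s = 6328 m/s.
For a circular orbit v² = GM/r, so GM = v² · r.
GM = (6328)² · 1e+10 m³/s² ≈ 4.004e+17 m³/s² = 4.004 × 10^17 m³/s².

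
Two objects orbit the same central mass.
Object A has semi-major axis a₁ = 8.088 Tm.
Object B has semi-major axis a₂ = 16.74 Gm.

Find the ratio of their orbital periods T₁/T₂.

Convert to SI: a₁ = 8.088 Tm = 8.088e+12 m; a₂ = 16.74 Gm = 1.674e+10 m.
From Kepler's third law, (T₁/T₂)² = (a₁/a₂)³, so T₁/T₂ = (a₁/a₂)^(3/2).
a₁/a₂ = 8.088e+12 / 1.674e+10 = 483.154.
T₁/T₂ = (483.154)^(3/2) ≈ 1.062e+04.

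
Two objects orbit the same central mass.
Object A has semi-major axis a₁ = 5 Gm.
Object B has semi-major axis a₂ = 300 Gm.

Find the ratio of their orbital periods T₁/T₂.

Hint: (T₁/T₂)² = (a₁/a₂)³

Convert to SI: a₁ = 5 Gm = 5e+09 m; a₂ = 300 Gm = 3e+11 m.
From Kepler's third law, (T₁/T₂)² = (a₁/a₂)³, so T₁/T₂ = (a₁/a₂)^(3/2).
a₁/a₂ = 5e+09 / 3e+11 = 0.0166667.
T₁/T₂ = (0.0166667)^(3/2) ≈ 0.002152.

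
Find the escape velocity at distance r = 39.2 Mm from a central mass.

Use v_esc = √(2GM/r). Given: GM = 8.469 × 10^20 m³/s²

Convert to SI: r = 39.2 Mm = 3.92e+07 m.
Escape velocity comes from setting total energy to zero: ½v² − GM/r = 0 ⇒ v_esc = √(2GM / r).
v_esc = √(2 · 8.469e+20 / 3.92e+07) m/s ≈ 6.573e+06 m/s = 6573 km/s.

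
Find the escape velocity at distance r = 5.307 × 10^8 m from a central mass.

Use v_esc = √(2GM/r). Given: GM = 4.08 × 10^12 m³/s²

Escape velocity comes from setting total energy to zero: ½v² − GM/r = 0 ⇒ v_esc = √(2GM / r).
v_esc = √(2 · 4.08e+12 / 5.307e+08) m/s ≈ 124 m/s = 124 m/s.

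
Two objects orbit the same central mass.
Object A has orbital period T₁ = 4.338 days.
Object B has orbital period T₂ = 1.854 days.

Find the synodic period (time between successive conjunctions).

Convert to SI: T₁ = 4.338 days = 374803 s; T₂ = 1.854 days = 160186 s.
T_syn = |T₁ · T₂ / (T₁ − T₂)|.
T_syn = |374803 · 160186 / (374803 − 160186)| s ≈ 2.797e+05 s = 3.238 days.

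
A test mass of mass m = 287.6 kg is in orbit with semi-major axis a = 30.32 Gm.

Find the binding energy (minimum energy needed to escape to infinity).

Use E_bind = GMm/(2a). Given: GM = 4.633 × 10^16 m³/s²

Convert to SI: a = 30.32 Gm = 3.032e+10 m.
Total orbital energy is E = −GMm/(2a); binding energy is E_bind = −E = GMm/(2a).
E_bind = 4.633e+16 · 287.6 / (2 · 3.032e+10) J ≈ 2.197e+08 J = 219.7 MJ.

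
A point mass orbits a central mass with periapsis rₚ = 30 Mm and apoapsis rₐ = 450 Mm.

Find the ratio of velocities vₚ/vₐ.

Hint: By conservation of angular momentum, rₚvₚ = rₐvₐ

Convert to SI: rₚ = 30 Mm = 3e+07 m; rₐ = 450 Mm = 4.5e+08 m.
Conservation of angular momentum gives rₚvₚ = rₐvₐ, so vₚ/vₐ = rₐ/rₚ.
vₚ/vₐ = 4.5e+08 / 3e+07 ≈ 15.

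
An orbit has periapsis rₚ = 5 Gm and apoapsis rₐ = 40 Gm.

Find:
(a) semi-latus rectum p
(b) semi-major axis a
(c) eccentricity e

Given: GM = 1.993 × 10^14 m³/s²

Convert to SI: rₚ = 5 Gm = 5e+09 m; rₐ = 40 Gm = 4e+10 m.
(a) From a = (rₚ + rₐ)/2 = 2.25e+10 m and e = (rₐ − rₚ)/(rₐ + rₚ) = 0.777778, p = a(1 − e²) = 2.25e+10 · (1 − (0.777778)²) ≈ 8.889e+09 m
(b) a = (rₚ + rₐ)/2 = (5e+09 + 4e+10)/2 ≈ 2.25e+10 m
(c) e = (rₐ − rₚ)/(rₐ + rₚ) = (4e+10 − 5e+09)/(4e+10 + 5e+09) ≈ 0.7778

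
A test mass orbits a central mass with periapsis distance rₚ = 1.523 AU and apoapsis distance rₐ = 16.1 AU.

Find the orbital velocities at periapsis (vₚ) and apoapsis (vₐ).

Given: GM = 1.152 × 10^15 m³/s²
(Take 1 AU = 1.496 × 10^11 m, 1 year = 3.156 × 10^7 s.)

Convert to SI: rₚ = 1.523 AU = 2.27841e+11 m; rₐ = 16.1 AU = 2.40856e+12 m.
Use the vis-viva equation v² = GM(2/r − 1/a) with a = (rₚ + rₐ)/2 = (2.27841e+11 + 2.40856e+12)/2 = 1.3182e+12 m.
vₚ = √(GM · (2/rₚ − 1/a)) = √(1.152e+15 · (2/2.27841e+11 − 1/1.3182e+12)) m/s ≈ 96.12 m/s = 0.02028 AU/year.
vₐ = √(GM · (2/rₐ − 1/a)) = √(1.152e+15 · (2/2.40856e+12 − 1/1.3182e+12)) m/s ≈ 9.092 m/s = 0.001918 AU/year.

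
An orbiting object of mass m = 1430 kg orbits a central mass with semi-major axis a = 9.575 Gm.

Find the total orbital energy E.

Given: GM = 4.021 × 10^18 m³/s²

Convert to SI: a = 9.575 Gm = 9.575e+09 m.
E = −GMm / (2a).
E = −4.021e+18 · 1430 / (2 · 9.575e+09) J ≈ -3.003e+11 J = -300.3 GJ.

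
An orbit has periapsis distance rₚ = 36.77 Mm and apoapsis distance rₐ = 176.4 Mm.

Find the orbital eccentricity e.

Convert to SI: rₚ = 36.77 Mm = 3.677e+07 m; rₐ = 176.4 Mm = 1.764e+08 m.
e = (rₐ − rₚ) / (rₐ + rₚ).
e = (1.764e+08 − 3.677e+07) / (1.764e+08 + 3.677e+07) = 1.3963e+08 / 2.1317e+08 ≈ 0.655.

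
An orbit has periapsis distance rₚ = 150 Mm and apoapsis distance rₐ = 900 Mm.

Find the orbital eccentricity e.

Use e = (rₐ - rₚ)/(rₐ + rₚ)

Convert to SI: rₚ = 150 Mm = 1.5e+08 m; rₐ = 900 Mm = 9e+08 m.
e = (rₐ − rₚ) / (rₐ + rₚ).
e = (9e+08 − 1.5e+08) / (9e+08 + 1.5e+08) = 7.5e+08 / 1.05e+09 ≈ 0.7143.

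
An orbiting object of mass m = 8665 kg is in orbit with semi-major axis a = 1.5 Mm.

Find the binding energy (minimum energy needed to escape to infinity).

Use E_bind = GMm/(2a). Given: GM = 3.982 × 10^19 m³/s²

Convert to SI: a = 1.5 Mm = 1.5e+06 m.
Total orbital energy is E = −GMm/(2a); binding energy is E_bind = −E = GMm/(2a).
E_bind = 3.982e+19 · 8665 / (2 · 1.5e+06) J ≈ 1.15e+17 J = 115 PJ.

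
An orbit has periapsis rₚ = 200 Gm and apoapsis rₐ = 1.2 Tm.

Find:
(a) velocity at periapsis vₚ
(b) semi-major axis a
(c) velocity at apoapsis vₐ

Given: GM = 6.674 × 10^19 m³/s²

Convert to SI: rₚ = 200 Gm = 2e+11 m; rₐ = 1.2 Tm = 1.2e+12 m.
(a) With a = (rₚ + rₐ)/2 = 7e+11 m, vₚ = √(GM (2/rₚ − 1/a)) = √(6.674e+19 · (2/2e+11 − 1/7e+11)) m/s ≈ 2.392e+04 m/s
(b) a = (rₚ + rₐ)/2 = (2e+11 + 1.2e+12)/2 ≈ 7e+11 m
(c) With a = (rₚ + rₐ)/2 = 7e+11 m, vₐ = √(GM (2/rₐ − 1/a)) = √(6.674e+19 · (2/1.2e+12 − 1/7e+11)) m/s ≈ 3986 m/s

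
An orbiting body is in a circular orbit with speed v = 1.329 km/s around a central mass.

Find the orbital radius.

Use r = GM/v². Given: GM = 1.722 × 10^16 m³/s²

Convert to SI: v = 1.329 km/s = 1329 m/s.
For a circular orbit, v² = GM / r, so r = GM / v².
r = 1.722e+16 / (1329)² m ≈ 9.75e+09 m = 9.75 Gm.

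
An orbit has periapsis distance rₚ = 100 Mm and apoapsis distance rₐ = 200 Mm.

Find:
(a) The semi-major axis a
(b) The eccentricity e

Convert to SI: rₚ = 100 Mm = 1e+08 m; rₐ = 200 Mm = 2e+08 m.
(a) a = (rₚ + rₐ) / 2 = (1e+08 + 2e+08) / 2 ≈ 1.5e+08 m = 150 Mm.
(b) e = (rₐ − rₚ) / (rₐ + rₚ) = (2e+08 − 1e+08) / (2e+08 + 1e+08) ≈ 0.3333.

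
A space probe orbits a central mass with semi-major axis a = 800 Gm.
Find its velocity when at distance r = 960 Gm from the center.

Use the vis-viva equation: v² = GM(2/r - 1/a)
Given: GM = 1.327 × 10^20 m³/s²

Convert to SI: a = 800 Gm = 8e+11 m; r = 960 Gm = 9.6e+11 m.
Vis-viva: v = √(GM · (2/r − 1/a)).
2/r − 1/a = 2/9.6e+11 − 1/8e+11 = 8.33333e-13 m⁻¹.
v = √(1.327e+20 · 8.33333e-13) m/s ≈ 1.052e+04 m/s = 10.52 km/s.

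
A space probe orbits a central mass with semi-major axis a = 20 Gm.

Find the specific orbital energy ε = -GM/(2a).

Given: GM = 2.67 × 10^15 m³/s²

Convert to SI: a = 20 Gm = 2e+10 m.
ε = −GM / (2a).
ε = −2.67e+15 / (2 · 2e+10) J/kg ≈ -6.675e+04 J/kg = -66.75 kJ/kg.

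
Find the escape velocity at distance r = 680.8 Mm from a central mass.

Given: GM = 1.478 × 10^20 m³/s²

Convert to SI: r = 680.8 Mm = 6.808e+08 m.
Escape velocity comes from setting total energy to zero: ½v² − GM/r = 0 ⇒ v_esc = √(2GM / r).
v_esc = √(2 · 1.478e+20 / 6.808e+08) m/s ≈ 6.589e+05 m/s = 658.9 km/s.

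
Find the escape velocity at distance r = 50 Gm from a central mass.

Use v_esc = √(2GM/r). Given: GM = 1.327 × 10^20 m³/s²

Convert to SI: r = 50 Gm = 5e+10 m.
Escape velocity comes from setting total energy to zero: ½v² − GM/r = 0 ⇒ v_esc = √(2GM / r).
v_esc = √(2 · 1.327e+20 / 5e+10) m/s ≈ 7.286e+04 m/s = 72.86 km/s.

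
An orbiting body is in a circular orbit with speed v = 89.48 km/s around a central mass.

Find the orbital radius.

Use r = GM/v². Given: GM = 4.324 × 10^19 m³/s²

Convert to SI: v = 89.48 km/s = 89480 m/s.
For a circular orbit, v² = GM / r, so r = GM / v².
r = 4.324e+19 / (89480)² m ≈ 5.4e+09 m = 5.4 Gm.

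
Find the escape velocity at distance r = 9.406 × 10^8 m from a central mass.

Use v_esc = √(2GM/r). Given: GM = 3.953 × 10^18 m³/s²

Escape velocity comes from setting total energy to zero: ½v² − GM/r = 0 ⇒ v_esc = √(2GM / r).
v_esc = √(2 · 3.953e+18 / 9.406e+08) m/s ≈ 9.168e+04 m/s = 91.68 km/s.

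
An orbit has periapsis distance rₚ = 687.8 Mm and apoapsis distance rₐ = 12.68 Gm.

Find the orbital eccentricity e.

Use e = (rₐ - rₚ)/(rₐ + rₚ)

Convert to SI: rₚ = 687.8 Mm = 6.878e+08 m; rₐ = 12.68 Gm = 1.268e+10 m.
e = (rₐ − rₚ) / (rₐ + rₚ).
e = (1.268e+10 − 6.878e+08) / (1.268e+10 + 6.878e+08) = 1.19922e+10 / 1.33678e+10 ≈ 0.8971.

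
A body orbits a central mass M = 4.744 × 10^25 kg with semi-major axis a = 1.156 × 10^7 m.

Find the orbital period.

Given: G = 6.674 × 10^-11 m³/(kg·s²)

GM = G · M = 6.674e-11 · 4.744e+25 = 3.16615e+15 m³/s².
Kepler's third law: T = 2π √(a³ / GM).
Substituting a = 1.156e+07 m and GM = 3.16615e+15 m³/s²:
T = 2π √((1.156e+07)³ / 3.16615e+15) s
T ≈ 4389 s = 1.219 hours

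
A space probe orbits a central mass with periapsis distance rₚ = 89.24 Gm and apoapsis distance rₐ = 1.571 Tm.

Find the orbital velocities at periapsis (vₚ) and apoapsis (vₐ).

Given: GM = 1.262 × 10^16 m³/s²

Convert to SI: rₚ = 89.24 Gm = 8.924e+10 m; rₐ = 1.571 Tm = 1.571e+12 m.
Use the vis-viva equation v² = GM(2/r − 1/a) with a = (rₚ + rₐ)/2 = (8.924e+10 + 1.571e+12)/2 = 8.3012e+11 m.
vₚ = √(GM · (2/rₚ − 1/a)) = √(1.262e+16 · (2/8.924e+10 − 1/8.3012e+11)) m/s ≈ 517.3 m/s = 517.3 m/s.
vₐ = √(GM · (2/rₐ − 1/a)) = √(1.262e+16 · (2/1.571e+12 − 1/8.3012e+11)) m/s ≈ 29.39 m/s = 29.39 m/s.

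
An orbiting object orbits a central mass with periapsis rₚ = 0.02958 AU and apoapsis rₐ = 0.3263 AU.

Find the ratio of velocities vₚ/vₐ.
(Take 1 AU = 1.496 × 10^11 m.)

Convert to SI: rₚ = 0.02958 AU = 4.42517e+09 m; rₐ = 0.3263 AU = 4.88145e+10 m.
Conservation of angular momentum gives rₚvₚ = rₐvₐ, so vₚ/vₐ = rₐ/rₚ.
vₚ/vₐ = 4.88145e+10 / 4.42517e+09 ≈ 11.03.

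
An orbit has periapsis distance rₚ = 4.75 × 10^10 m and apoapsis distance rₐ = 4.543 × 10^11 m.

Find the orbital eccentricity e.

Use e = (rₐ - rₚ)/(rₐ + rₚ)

e = (rₐ − rₚ) / (rₐ + rₚ).
e = (4.543e+11 − 4.75e+10) / (4.543e+11 + 4.75e+10) = 4.068e+11 / 5.018e+11 ≈ 0.8107.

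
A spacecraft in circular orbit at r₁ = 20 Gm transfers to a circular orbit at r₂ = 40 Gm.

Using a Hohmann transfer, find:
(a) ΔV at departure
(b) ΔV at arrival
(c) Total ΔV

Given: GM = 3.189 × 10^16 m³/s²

Convert to SI: r₁ = 20 Gm = 2e+10 m; r₂ = 40 Gm = 4e+10 m.
Transfer semi-major axis: a_t = (r₁ + r₂)/2 = (2e+10 + 4e+10)/2 = 3e+10 m.
Circular speeds: v₁ = √(GM/r₁) = 1262.74 m/s, v₂ = √(GM/r₂) = 892.889 m/s.
Transfer speeds (vis-viva v² = GM(2/r − 1/a_t)): v₁ᵗ = 1458.08 m/s, v₂ᵗ = 729.04 m/s.
(a) ΔV₁ = |v₁ᵗ − v₁| ≈ 195.3 m/s = 195.3 m/s.
(b) ΔV₂ = |v₂ − v₂ᵗ| ≈ 163.8 m/s = 163.8 m/s.
(c) ΔV_total = ΔV₁ + ΔV₂ ≈ 359.2 m/s = 359.2 m/s.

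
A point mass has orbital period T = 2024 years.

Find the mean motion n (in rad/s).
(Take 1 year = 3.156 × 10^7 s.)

Convert to SI: T = 2024 years = 6.38774e+10 s.
n = 2π / T.
n = 2π / 6.38774e+10 s ≈ 9.836e-11 rad/s.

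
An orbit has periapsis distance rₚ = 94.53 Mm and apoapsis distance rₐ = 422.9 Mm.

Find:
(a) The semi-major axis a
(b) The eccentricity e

Convert to SI: rₚ = 94.53 Mm = 9.453e+07 m; rₐ = 422.9 Mm = 4.229e+08 m.
(a) a = (rₚ + rₐ) / 2 = (9.453e+07 + 4.229e+08) / 2 ≈ 2.587e+08 m = 258.7 Mm.
(b) e = (rₐ − rₚ) / (rₐ + rₚ) = (4.229e+08 − 9.453e+07) / (4.229e+08 + 9.453e+07) ≈ 0.6346.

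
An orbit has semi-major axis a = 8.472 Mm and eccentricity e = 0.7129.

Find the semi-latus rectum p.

Convert to SI: a = 8.472 Mm = 8.472e+06 m.
p = a (1 − e²).
p = 8.472e+06 · (1 − (0.7129)²) = 8.472e+06 · 0.491774 ≈ 4.166e+06 m = 4.166 Mm.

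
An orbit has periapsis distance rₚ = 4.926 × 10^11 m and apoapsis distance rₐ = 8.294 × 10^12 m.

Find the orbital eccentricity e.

e = (rₐ − rₚ) / (rₐ + rₚ).
e = (8.294e+12 − 4.926e+11) / (8.294e+12 + 4.926e+11) = 7.8014e+12 / 8.7866e+12 ≈ 0.8879.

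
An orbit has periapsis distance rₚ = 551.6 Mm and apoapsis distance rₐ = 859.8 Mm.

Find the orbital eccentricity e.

Convert to SI: rₚ = 551.6 Mm = 5.516e+08 m; rₐ = 859.8 Mm = 8.598e+08 m.
e = (rₐ − rₚ) / (rₐ + rₚ).
e = (8.598e+08 − 5.516e+08) / (8.598e+08 + 5.516e+08) = 3.082e+08 / 1.4114e+09 ≈ 0.2184.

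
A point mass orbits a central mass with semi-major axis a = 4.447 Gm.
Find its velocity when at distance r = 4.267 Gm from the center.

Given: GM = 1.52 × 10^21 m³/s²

Convert to SI: a = 4.447 Gm = 4.447e+09 m; r = 4.267 Gm = 4.267e+09 m.
Vis-viva: v = √(GM · (2/r − 1/a)).
2/r − 1/a = 2/4.267e+09 − 1/4.447e+09 = 2.43843e-10 m⁻¹.
v = √(1.52e+21 · 2.43843e-10) m/s ≈ 6.088e+05 m/s = 608.8 km/s.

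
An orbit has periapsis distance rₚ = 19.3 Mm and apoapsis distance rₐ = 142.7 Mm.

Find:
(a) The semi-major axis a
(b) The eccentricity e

Convert to SI: rₚ = 19.3 Mm = 1.93e+07 m; rₐ = 142.7 Mm = 1.427e+08 m.
(a) a = (rₚ + rₐ) / 2 = (1.93e+07 + 1.427e+08) / 2 ≈ 8.1e+07 m = 81 Mm.
(b) e = (rₐ − rₚ) / (rₐ + rₚ) = (1.427e+08 − 1.93e+07) / (1.427e+08 + 1.93e+07) ≈ 0.7617.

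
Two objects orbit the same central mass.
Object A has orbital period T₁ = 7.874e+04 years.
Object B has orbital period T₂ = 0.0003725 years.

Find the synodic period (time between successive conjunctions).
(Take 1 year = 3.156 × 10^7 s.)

Convert to SI: T₁ = 7.874e+04 years = 2.48503e+12 s; T₂ = 0.0003725 years = 11756.1 s.
T_syn = |T₁ · T₂ / (T₁ − T₂)|.
T_syn = |2.48503e+12 · 11756.1 / (2.48503e+12 − 11756.1)| s ≈ 1.176e+04 s = 0.0003725 years.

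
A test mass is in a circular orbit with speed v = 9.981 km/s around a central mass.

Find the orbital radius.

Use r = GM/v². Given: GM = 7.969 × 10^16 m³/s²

Convert to SI: v = 9.981 km/s = 9981 m/s.
For a circular orbit, v² = GM / r, so r = GM / v².
r = 7.969e+16 / (9981)² m ≈ 7.999e+08 m = 799.9 Mm.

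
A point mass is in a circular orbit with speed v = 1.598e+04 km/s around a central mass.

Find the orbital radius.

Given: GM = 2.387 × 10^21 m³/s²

Convert to SI: v = 1.598e+04 km/s = 1.598e+07 m/s.
For a circular orbit, v² = GM / r, so r = GM / v².
r = 2.387e+21 / (1.598e+07)² m ≈ 9.348e+06 m = 9.348 Mm.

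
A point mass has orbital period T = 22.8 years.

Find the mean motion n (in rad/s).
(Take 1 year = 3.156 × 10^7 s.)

Convert to SI: T = 22.8 years = 7.19568e+08 s.
n = 2π / T.
n = 2π / 7.19568e+08 s ≈ 8.732e-09 rad/s.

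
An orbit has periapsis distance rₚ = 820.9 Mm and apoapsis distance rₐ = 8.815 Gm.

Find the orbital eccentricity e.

Convert to SI: rₚ = 820.9 Mm = 8.209e+08 m; rₐ = 8.815 Gm = 8.815e+09 m.
e = (rₐ − rₚ) / (rₐ + rₚ).
e = (8.815e+09 − 8.209e+08) / (8.815e+09 + 8.209e+08) = 7.9941e+09 / 9.6359e+09 ≈ 0.8296.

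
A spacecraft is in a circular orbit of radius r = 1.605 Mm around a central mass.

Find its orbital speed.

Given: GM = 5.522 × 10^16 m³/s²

Convert to SI: r = 1.605 Mm = 1.605e+06 m.
For a circular orbit, gravity supplies the centripetal force, so v = √(GM / r).
v = √(5.522e+16 / 1.605e+06) m/s ≈ 1.855e+05 m/s = 185.5 km/s.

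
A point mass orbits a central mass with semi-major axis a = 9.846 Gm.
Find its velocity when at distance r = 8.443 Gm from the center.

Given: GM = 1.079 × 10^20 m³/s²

Convert to SI: a = 9.846 Gm = 9.846e+09 m; r = 8.443 Gm = 8.443e+09 m.
Vis-viva: v = √(GM · (2/r − 1/a)).
2/r − 1/a = 2/8.443e+09 − 1/9.846e+09 = 1.35319e-10 m⁻¹.
v = √(1.079e+20 · 1.35319e-10) m/s ≈ 1.208e+05 m/s = 120.8 km/s.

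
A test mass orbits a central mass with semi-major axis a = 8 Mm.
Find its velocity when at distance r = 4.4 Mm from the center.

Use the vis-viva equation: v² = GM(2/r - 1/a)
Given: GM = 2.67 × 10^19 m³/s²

Convert to SI: a = 8 Mm = 8e+06 m; r = 4.4 Mm = 4.4e+06 m.
Vis-viva: v = √(GM · (2/r − 1/a)).
2/r − 1/a = 2/4.4e+06 − 1/8e+06 = 3.29545e-07 m⁻¹.
v = √(2.67e+19 · 3.29545e-07) m/s ≈ 2.966e+06 m/s = 2966 km/s.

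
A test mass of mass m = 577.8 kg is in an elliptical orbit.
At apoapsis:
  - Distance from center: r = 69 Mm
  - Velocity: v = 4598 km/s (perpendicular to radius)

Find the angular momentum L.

Convert to SI: r = 69 Mm = 6.9e+07 m; v = 4598 km/s = 4.598e+06 m/s.
Since v is perpendicular to r, L = m · v · r.
L = 577.8 · 4.598e+06 · 6.9e+07 kg·m²/s ≈ 1.833e+17 kg·m²/s.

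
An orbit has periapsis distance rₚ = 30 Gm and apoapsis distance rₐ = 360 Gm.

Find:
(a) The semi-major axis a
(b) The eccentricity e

Convert to SI: rₚ = 30 Gm = 3e+10 m; rₐ = 360 Gm = 3.6e+11 m.
(a) a = (rₚ + rₐ) / 2 = (3e+10 + 3.6e+11) / 2 ≈ 1.95e+11 m = 195 Gm.
(b) e = (rₐ − rₚ) / (rₐ + rₚ) = (3.6e+11 − 3e+10) / (3.6e+11 + 3e+10) ≈ 0.8462.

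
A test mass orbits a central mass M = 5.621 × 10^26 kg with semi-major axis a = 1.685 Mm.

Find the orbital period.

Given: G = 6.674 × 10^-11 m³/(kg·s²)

Convert to SI: a = 1.685 Mm = 1.685e+06 m.
GM = G · M = 6.674e-11 · 5.621e+26 = 3.75146e+16 m³/s².
Kepler's third law: T = 2π √(a³ / GM).
Substituting a = 1.685e+06 m and GM = 3.75146e+16 m³/s²:
T = 2π √((1.685e+06)³ / 3.75146e+16) s
T ≈ 70.95 s = 1.183 minutes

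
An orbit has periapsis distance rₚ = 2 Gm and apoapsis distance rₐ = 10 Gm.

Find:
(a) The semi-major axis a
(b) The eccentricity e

Convert to SI: rₚ = 2 Gm = 2e+09 m; rₐ = 10 Gm = 1e+10 m.
(a) a = (rₚ + rₐ) / 2 = (2e+09 + 1e+10) / 2 ≈ 6e+09 m = 6 Gm.
(b) e = (rₐ − rₚ) / (rₐ + rₚ) = (1e+10 − 2e+09) / (1e+10 + 2e+09) ≈ 0.6667.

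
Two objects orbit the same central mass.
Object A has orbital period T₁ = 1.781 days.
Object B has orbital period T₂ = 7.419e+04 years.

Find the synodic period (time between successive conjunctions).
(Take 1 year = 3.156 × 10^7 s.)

Convert to SI: T₁ = 1.781 days = 153878 s; T₂ = 7.419e+04 years = 2.34144e+12 s.
T_syn = |T₁ · T₂ / (T₁ − T₂)|.
T_syn = |153878 · 2.34144e+12 / (153878 − 2.34144e+12)| s ≈ 1.539e+05 s = 1.781 days.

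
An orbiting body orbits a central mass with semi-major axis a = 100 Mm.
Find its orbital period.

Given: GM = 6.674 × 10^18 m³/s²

Convert to SI: a = 100 Mm = 1e+08 m.
Kepler's third law: T = 2π √(a³ / GM).
Substituting a = 1e+08 m and GM = 6.674e+18 m³/s²:
T = 2π √((1e+08)³ / 6.674e+18) s
T ≈ 2432 s = 40.54 minutes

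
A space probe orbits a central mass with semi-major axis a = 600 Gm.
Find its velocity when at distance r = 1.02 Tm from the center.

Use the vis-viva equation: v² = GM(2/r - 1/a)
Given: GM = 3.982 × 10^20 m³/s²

Convert to SI: a = 600 Gm = 6e+11 m; r = 1.02 Tm = 1.02e+12 m.
Vis-viva: v = √(GM · (2/r − 1/a)).
2/r − 1/a = 2/1.02e+12 − 1/6e+11 = 2.94118e-13 m⁻¹.
v = √(3.982e+20 · 2.94118e-13) m/s ≈ 1.082e+04 m/s = 10.82 km/s.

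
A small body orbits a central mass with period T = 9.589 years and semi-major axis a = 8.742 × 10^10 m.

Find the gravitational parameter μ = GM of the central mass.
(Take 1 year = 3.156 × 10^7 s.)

Convert to SI: T = 9.589 years = 3.02629e+08 s.
GM = 4π² · a³ / T².
GM = 4π² · (8.742e+10)³ / (3.02629e+08)² m³/s² ≈ 2.88e+17 m³/s² = 2.88 × 10^17 m³/s².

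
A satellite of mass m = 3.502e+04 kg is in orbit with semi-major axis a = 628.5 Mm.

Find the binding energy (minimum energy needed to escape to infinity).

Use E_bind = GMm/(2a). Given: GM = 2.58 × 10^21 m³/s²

Convert to SI: a = 628.5 Mm = 6.285e+08 m.
Total orbital energy is E = −GMm/(2a); binding energy is E_bind = −E = GMm/(2a).
E_bind = 2.58e+21 · 3.502e+04 / (2 · 6.285e+08) J ≈ 7.188e+16 J = 71.88 PJ.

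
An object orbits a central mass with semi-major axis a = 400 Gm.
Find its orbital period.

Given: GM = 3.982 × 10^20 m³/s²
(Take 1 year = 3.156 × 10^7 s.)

Convert to SI: a = 400 Gm = 4e+11 m.
Kepler's third law: T = 2π √(a³ / GM).
Substituting a = 4e+11 m and GM = 3.982e+20 m³/s²:
T = 2π √((4e+11)³ / 3.982e+20) s
T ≈ 7.966e+07 s = 2.524 years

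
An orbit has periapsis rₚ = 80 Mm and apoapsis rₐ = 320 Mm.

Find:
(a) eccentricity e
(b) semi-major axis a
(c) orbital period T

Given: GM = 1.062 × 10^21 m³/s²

Convert to SI: rₚ = 80 Mm = 8e+07 m; rₐ = 320 Mm = 3.2e+08 m.
(a) e = (rₐ − rₚ)/(rₐ + rₚ) = (3.2e+08 − 8e+07)/(3.2e+08 + 8e+07) ≈ 0.6
(b) a = (rₚ + rₐ)/2 = (8e+07 + 3.2e+08)/2 ≈ 2e+08 m
(c) With a = (rₚ + rₐ)/2 = 2e+08 m, T = 2π √(a³/GM) = 2π √((2e+08)³/1.062e+21) s ≈ 545.3 s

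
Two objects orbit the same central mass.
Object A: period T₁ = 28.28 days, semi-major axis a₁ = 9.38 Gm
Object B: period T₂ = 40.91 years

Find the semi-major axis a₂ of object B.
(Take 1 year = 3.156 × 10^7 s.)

Convert to SI: T₁ = 28.28 days = 2.44339e+06 s; a₁ = 9.38 Gm = 9.38e+09 m; T₂ = 40.91 years = 1.29112e+09 s.
Kepler's third law: (T₁/T₂)² = (a₁/a₂)³ ⇒ a₂ = a₁ · (T₂/T₁)^(2/3).
T₂/T₁ = 1.29112e+09 / 2.44339e+06 = 528.413.
a₂ = 9.38e+09 · (528.413)^(2/3) m ≈ 6.131e+11 m = 613.1 Gm.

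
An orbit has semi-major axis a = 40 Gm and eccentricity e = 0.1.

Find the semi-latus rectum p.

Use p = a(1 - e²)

Convert to SI: a = 40 Gm = 4e+10 m.
p = a (1 − e²).
p = 4e+10 · (1 − (0.1)²) = 4e+10 · 0.99 ≈ 3.96e+10 m = 39.6 Gm.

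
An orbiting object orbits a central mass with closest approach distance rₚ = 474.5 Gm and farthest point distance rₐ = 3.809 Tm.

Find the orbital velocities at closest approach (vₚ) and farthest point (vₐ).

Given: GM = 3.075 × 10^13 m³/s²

Convert to SI: rₚ = 474.5 Gm = 4.745e+11 m; rₐ = 3.809 Tm = 3.809e+12 m.
Use the vis-viva equation v² = GM(2/r − 1/a) with a = (rₚ + rₐ)/2 = (4.745e+11 + 3.809e+12)/2 = 2.14175e+12 m.
vₚ = √(GM · (2/rₚ − 1/a)) = √(3.075e+13 · (2/4.745e+11 − 1/2.14175e+12)) m/s ≈ 10.74 m/s = 10.74 m/s.
vₐ = √(GM · (2/rₐ − 1/a)) = √(3.075e+13 · (2/3.809e+12 − 1/2.14175e+12)) m/s ≈ 1.337 m/s = 1.337 m/s.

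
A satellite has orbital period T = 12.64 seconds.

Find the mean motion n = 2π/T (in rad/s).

n = 2π / T.
n = 2π / 12.64 s ≈ 0.4971 rad/s.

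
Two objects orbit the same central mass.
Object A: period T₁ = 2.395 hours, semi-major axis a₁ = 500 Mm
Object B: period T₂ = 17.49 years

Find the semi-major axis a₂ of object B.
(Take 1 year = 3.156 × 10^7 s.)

Convert to SI: T₁ = 2.395 hours = 8622 s; a₁ = 500 Mm = 5e+08 m; T₂ = 17.49 years = 5.51984e+08 s.
Kepler's third law: (T₁/T₂)² = (a₁/a₂)³ ⇒ a₂ = a₁ · (T₂/T₁)^(2/3).
T₂/T₁ = 5.51984e+08 / 8622 = 64020.5.
a₂ = 5e+08 · (64020.5)^(2/3) m ≈ 8.002e+11 m = 800.2 Gm.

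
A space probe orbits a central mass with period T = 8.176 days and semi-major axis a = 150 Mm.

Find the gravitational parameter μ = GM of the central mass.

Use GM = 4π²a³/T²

Convert to SI: T = 8.176 days = 706406 s; a = 150 Mm = 1.5e+08 m.
GM = 4π² · a³ / T².
GM = 4π² · (1.5e+08)³ / (706406)² m³/s² ≈ 2.67e+14 m³/s² = 2.67 × 10^14 m³/s².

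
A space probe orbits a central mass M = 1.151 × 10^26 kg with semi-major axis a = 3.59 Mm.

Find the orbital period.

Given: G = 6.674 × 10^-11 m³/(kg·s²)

Convert to SI: a = 3.59 Mm = 3.59e+06 m.
GM = G · M = 6.674e-11 · 1.151e+26 = 7.68177e+15 m³/s².
Kepler's third law: T = 2π √(a³ / GM).
Substituting a = 3.59e+06 m and GM = 7.68177e+15 m³/s²:
T = 2π √((3.59e+06)³ / 7.68177e+15) s
T ≈ 487.6 s = 8.127 minutes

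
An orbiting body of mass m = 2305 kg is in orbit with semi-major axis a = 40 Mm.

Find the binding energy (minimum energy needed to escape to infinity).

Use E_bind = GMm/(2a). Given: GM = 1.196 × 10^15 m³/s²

Convert to SI: a = 40 Mm = 4e+07 m.
Total orbital energy is E = −GMm/(2a); binding energy is E_bind = −E = GMm/(2a).
E_bind = 1.196e+15 · 2305 / (2 · 4e+07) J ≈ 3.446e+10 J = 34.46 GJ.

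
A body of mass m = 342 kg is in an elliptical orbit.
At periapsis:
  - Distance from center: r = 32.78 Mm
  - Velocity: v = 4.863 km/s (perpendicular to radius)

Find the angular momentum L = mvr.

Convert to SI: r = 32.78 Mm = 3.278e+07 m; v = 4.863 km/s = 4863 m/s.
Since v is perpendicular to r, L = m · v · r.
L = 342 · 4863 · 3.278e+07 kg·m²/s ≈ 5.452e+13 kg·m²/s.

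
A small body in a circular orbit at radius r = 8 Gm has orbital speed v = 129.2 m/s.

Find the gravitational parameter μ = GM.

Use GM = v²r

Convert to SI: r = 8 Gm = 8e+09 m.
For a circular orbit v² = GM/r, so GM = v² · r.
GM = (129.2)² · 8e+09 m³/s² ≈ 1.335e+14 m³/s² = 1.335 × 10^14 m³/s².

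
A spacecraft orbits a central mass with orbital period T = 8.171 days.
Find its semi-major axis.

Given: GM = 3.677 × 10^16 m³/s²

Convert to SI: T = 8.171 days = 705974 s.
Invert Kepler's third law: a = (GM · T² / (4π²))^(1/3).
Substituting T = 705974 s and GM = 3.677e+16 m³/s²:
a = (3.677e+16 · (705974)² / (4π²))^(1/3) m
a ≈ 7.743e+08 m = 7.743 × 10^8 m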